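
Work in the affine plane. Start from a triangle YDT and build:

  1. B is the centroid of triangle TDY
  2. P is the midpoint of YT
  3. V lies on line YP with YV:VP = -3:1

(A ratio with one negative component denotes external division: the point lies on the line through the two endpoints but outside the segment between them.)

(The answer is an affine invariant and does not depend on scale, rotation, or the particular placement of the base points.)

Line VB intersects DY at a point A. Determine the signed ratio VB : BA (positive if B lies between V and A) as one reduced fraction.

Assign Y = (0, 0), D = (1, 0), T = (0, 1) — the answer is frame-independent, so this choice is without loss of generality.
1. B is the centroid of triangle TDY ⇒ B = (1/3, 1/3)
2. P is the midpoint of YT ⇒ P = (0, 1/2)
3. V lies on line YP with YV:VP = -3:1 ⇒ V = (0, 3/4)
line VB meets DY at A = (3/5, 0)
B = V + t·(A−V) with t = 5/9, so VB:BA = 5/9:4/9

VB:BA = 5/4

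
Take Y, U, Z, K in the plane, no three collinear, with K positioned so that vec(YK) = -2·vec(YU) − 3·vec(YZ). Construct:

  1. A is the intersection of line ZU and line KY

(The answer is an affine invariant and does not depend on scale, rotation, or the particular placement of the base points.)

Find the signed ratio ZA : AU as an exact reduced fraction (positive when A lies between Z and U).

ZA:AU = 2/3

Set Y = (0, 0), U = (1, 0), Z = (0, 1), K = (-2, -3); any affine frame gives the same invariant.
1. A is the intersection of line ZU and line KY ⇒ A = (2/5, 3/5)
A = Z + t·(U−Z) with t = 2/5, so ZA:AU = t:(1−t) = 2/5:3/5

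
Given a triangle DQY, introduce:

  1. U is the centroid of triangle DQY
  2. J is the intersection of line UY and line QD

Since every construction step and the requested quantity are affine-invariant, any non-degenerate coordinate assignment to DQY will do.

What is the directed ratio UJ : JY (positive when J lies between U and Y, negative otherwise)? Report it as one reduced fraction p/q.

UJ:JY = -1/3

Assign D = (0, 0), Q = (1, 0), Y = (0, 1) — the answer is frame-independent, so this choice is without loss of generality.
1. U is the centroid of triangle DQY ⇒ U = (1/3, 1/3)
2. J is the intersection of line UY and line QD ⇒ J = (1/2, 0)
J = U + t·(Y−U) with t = -1/2, so UJ:JY = t:(1−t) = -1/2:3/2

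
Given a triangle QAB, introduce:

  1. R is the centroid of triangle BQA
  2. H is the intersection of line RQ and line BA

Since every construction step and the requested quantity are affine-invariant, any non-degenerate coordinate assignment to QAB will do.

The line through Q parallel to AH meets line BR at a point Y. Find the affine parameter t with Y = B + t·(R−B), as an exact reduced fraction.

t = 3

Assign Q = (0, 0), A = (1, 0), B = (0, 1) — the answer is frame-independent, so this choice is without loss of generality.
1. R is the centroid of triangle BQA ⇒ R = (1/3, 1/3)
2. H is the intersection of line RQ and line BA ⇒ H = (1/2, 1/2)
through Q parallel to AH: direction (-1/2, 1/2); meets BR at Y = (1, -1)
Y = B + t·(R−B) with t = 3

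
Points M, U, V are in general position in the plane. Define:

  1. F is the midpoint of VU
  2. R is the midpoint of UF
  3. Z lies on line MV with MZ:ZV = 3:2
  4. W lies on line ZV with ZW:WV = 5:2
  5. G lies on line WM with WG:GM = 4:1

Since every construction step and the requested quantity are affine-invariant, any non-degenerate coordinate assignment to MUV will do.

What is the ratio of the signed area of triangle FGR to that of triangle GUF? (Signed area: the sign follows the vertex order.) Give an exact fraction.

Choose coordinates M = (0, 0), U = (1, 0), V = (0, 1).
1. F is the midpoint of VU ⇒ F = (1/2, 1/2)
2. R is the midpoint of UF ⇒ R = (3/4, 1/4)
3. Z lies on line MV with MZ:ZV = 3:2 ⇒ Z = (0, 3/5)
4. W lies on line ZV with ZW:WV = 5:2 ⇒ W = (0, 31/35)
5. G lies on line WM with WG:GM = 4:1 ⇒ G = (0, 31/175)
2·[FGR] = 36/175, 2·[GUF] = 72/175
[FGR]:[GUF] = 36/175:72/175 = 1/2

[FGR]:[GUF] = 1/2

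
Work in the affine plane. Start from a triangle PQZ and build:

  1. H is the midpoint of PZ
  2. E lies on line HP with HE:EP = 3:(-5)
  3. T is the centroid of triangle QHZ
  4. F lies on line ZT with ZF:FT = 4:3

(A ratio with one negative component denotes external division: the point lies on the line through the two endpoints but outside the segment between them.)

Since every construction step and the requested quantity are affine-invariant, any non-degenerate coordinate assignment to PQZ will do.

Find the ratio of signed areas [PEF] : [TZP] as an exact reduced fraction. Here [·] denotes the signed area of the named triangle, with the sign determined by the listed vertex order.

Assign P = (0, 0), Q = (1, 0), Z = (0, 1) — the answer is frame-independent, so this choice is without loss of generality.
1. H is the midpoint of PZ ⇒ H = (0, 1/2)
2. E lies on line HP with HE:EP = 3:(-5) ⇒ E = (0, 5/4)
3. T is the centroid of triangle QHZ ⇒ T = (1/3, 1/2)
4. F lies on line ZT with ZF:FT = 4:3 ⇒ F = (4/21, 5/7)
2·[PEF] = -5/21, 2·[TZP] = 1/3
[PEF]:[TZP] = -5/21:1/3 = -5/7

[PEF]:[TZP] = -5/7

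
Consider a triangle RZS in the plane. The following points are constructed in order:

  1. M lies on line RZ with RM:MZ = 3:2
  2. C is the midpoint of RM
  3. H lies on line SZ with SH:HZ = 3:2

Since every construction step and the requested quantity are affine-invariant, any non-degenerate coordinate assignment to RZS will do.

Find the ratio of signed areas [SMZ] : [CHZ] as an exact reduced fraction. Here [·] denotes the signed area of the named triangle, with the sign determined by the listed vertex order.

Assign R = (0, 0), Z = (1, 0), S = (0, 1) — the answer is frame-independent, so this choice is without loss of generality.
1. M lies on line RZ with RM:MZ = 3:2 ⇒ M = (3/5, 0)
2. C is the midpoint of RM ⇒ C = (3/10, 0)
3. H lies on line SZ with SH:HZ = 3:2 ⇒ H = (3/5, 2/5)
2·[SMZ] = 2/5, 2·[CHZ] = -7/25
[SMZ]:[CHZ] = 2/5:-7/25 = -10/7

[SMZ]:[CHZ] = -10/7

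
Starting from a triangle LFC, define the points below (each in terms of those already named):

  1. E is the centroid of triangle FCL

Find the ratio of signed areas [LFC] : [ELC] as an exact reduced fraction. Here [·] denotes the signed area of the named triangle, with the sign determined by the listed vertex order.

[LFC]:[ELC] = -3

Work in coordinates with L = (0, 0), F = (1, 0), C = (0, 1).
1. E is the centroid of triangle FCL ⇒ E = (1/3, 1/3)
2·[LFC] = 1, 2·[ELC] = -1/3
[LFC]:[ELC] = 1:-1/3 = -3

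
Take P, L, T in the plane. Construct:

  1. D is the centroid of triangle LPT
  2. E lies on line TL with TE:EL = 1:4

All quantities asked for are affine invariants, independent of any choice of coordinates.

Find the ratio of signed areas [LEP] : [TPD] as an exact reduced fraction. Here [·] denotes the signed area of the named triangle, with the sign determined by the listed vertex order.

[LEP]:[TPD] = 12/5

Assign P = (0, 0), L = (1, 0), T = (0, 1) — the answer is frame-independent, so this choice is without loss of generality.
1. D is the centroid of triangle LPT ⇒ D = (1/3, 1/3)
2. E lies on line TL with TE:EL = 1:4 ⇒ E = (1/5, 4/5)
2·[LEP] = 4/5, 2·[TPD] = 1/3
[LEP]:[TPD] = 4/5:1/3 = 12/5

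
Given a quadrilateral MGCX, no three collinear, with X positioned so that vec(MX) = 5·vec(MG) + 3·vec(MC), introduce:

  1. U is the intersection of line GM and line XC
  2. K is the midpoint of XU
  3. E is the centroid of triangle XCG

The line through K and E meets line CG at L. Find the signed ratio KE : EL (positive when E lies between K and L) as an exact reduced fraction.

Set M = (0, 0), G = (1, 0), C = (0, 1), X = (5, 3); any affine frame gives the same invariant.
1. U is the intersection of line GM and line XC ⇒ U = (-5/2, 0)
2. K is the midpoint of XU ⇒ K = (5/4, 3/2)
3. E is the centroid of triangle XCG ⇒ E = (2, 4/3)
line KE meets CG at L = (-1, 2)
E = K + t·(L−K) with t = -1/3, so KE:EL = -1/3:4/3

KE:EL = -1/4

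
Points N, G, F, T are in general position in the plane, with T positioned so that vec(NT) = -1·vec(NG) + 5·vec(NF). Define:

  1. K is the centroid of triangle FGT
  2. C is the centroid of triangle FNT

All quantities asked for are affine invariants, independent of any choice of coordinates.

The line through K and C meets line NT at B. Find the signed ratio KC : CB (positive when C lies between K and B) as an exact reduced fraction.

KC:CB = 5

Choose coordinates N = (0, 0), G = (1, 0), F = (0, 1), T = (-1, 5).
1. K is the centroid of triangle FGT ⇒ K = (0, 2)
2. C is the centroid of triangle FNT ⇒ C = (-1/3, 2)
line KC meets NT at B = (-2/5, 2)
C = K + t·(B−K) with t = 5/6, so KC:CB = 5/6:1/6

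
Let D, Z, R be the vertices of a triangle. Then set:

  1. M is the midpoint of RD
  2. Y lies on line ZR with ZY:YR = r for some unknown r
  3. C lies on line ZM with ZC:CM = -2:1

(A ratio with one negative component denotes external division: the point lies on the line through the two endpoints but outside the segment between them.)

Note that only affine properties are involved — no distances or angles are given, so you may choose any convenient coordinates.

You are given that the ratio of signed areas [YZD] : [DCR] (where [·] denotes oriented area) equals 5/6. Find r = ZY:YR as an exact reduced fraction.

r = 5

Choose coordinates D = (0, 0), Z = (1, 0), R = (0, 1).
1. M is the midpoint of RD ⇒ M = (0, 1/2)
2. With ZY:YR = r, write λ = r/(r+1) so Y = Z + λ·(R−Z); Y is affine-linear in λ
3. C lies on line ZM with ZC:CM = -2:1 ⇒ C = (-1, 1)
Every point depending on Y is an affine combination of Y and λ-independent points, so each such coordinate is linear in λ; the λ² term in each signed area is a multiple of (R−Z)×(R−Z) = 0, so 2·[YZD] and 2·[DCR] are each linear in λ. Evaluating at λ=0 and λ=1:
  2·[YZD] = −λ,   2·[DCR] = -1
So [YZD]:[DCR] = (−λ) / (-1). Setting this equal to 5/6:
  −λ = 5/6·(-1)  ⇒  λ = 5/6
Then r = λ/(1−λ) = (5/6)/(1/6) = 5. Check: with r = 5, Y = (1/6, 5/6) and [YZD]:[DCR] = 5/6 as required.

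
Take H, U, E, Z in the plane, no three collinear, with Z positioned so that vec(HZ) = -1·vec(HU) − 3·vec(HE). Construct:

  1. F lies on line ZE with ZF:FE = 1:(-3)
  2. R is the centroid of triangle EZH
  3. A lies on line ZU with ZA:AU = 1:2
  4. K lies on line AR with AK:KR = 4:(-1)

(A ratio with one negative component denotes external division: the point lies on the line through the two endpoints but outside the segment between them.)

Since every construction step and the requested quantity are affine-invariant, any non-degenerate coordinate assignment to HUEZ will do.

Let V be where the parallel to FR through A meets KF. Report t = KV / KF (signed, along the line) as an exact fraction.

Assign H = (0, 0), U = (1, 0), E = (0, 1), Z = (-1, -3) — the answer is frame-independent, so this choice is without loss of generality.
1. F lies on line ZE with ZF:FE = 1:(-3) ⇒ F = (-3/2, -5)
2. R is the centroid of triangle EZH ⇒ R = (-1/3, -2/3)
3. A lies on line ZU with ZA:AU = 1:2 ⇒ A = (-1/3, -2)
4. K lies on line AR with AK:KR = 4:(-1) ⇒ K = (-1/3, -2/9)
through A parallel to FR: direction (7/6, 13/3); meets KF at V = (-5, -58/3)
V = K + t·(F−K) with t = 4

t = 4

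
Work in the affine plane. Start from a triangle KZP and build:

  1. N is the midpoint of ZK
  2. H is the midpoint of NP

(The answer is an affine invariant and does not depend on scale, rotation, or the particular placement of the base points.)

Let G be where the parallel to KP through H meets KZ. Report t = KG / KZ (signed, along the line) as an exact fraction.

Work in coordinates with K = (0, 0), Z = (1, 0), P = (0, 1).
1. N is the midpoint of ZK ⇒ N = (1/2, 0)
2. H is the midpoint of NP ⇒ H = (1/4, 1/2)
through H parallel to KP: direction (0, 1); meets KZ at G = (1/4, 0)
G = K + t·(Z−K) with t = 1/4

t = 1/4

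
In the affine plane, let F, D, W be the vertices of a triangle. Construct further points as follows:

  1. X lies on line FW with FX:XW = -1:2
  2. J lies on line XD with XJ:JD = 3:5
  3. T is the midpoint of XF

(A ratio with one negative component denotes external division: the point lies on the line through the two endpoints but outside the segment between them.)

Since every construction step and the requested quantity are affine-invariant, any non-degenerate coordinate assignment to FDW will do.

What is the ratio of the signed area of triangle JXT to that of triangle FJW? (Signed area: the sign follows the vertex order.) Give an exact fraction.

[JXT]:[FJW] = -1/2

Choose coordinates F = (0, 0), D = (1, 0), W = (0, 1).
1. X lies on line FW with FX:XW = -1:2 ⇒ X = (0, -1)
2. J lies on line XD with XJ:JD = 3:5 ⇒ J = (3/8, -5/8)
3. T is the midpoint of XF ⇒ T = (0, -1/2)
2·[JXT] = -3/16, 2·[FJW] = 3/8
[JXT]:[FJW] = -3/16:3/8 = -1/2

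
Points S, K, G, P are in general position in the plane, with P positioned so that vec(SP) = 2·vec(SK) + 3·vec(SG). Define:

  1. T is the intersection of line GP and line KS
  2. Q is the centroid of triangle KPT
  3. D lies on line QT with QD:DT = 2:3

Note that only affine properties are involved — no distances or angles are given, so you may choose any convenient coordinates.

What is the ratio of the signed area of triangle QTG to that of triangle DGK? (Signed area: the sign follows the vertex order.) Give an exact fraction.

Work in coordinates with S = (0, 0), K = (1, 0), G = (0, 1), P = (2, 3).
1. T is the intersection of line GP and line KS ⇒ T = (-1, 0)
2. Q is the centroid of triangle KPT ⇒ Q = (2/3, 1)
3. D lies on line QT with QD:DT = 2:3 ⇒ D = (0, 3/5)
2·[QTG] = -2/3, 2·[DGK] = -2/5
[QTG]:[DGK] = -2/3:-2/5 = 5/3

[QTG]:[DGK] = 5/3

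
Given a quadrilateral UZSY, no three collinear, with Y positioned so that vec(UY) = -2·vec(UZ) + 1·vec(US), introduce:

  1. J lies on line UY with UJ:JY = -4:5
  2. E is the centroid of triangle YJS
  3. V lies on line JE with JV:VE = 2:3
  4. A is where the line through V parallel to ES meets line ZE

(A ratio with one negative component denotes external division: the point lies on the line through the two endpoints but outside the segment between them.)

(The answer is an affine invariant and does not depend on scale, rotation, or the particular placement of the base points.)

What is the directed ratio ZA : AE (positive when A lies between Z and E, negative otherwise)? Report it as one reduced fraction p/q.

Work in coordinates with U = (0, 0), Z = (1, 0), S = (0, 1), Y = (-2, 1).
1. J lies on line UY with UJ:JY = -4:5 ⇒ J = (8, -4)
2. E is the centroid of triangle YJS ⇒ E = (2, -2/3)
3. V lies on line JE with JV:VE = 2:3 ⇒ V = (28/5, -8/3)
4. A is where the line through V parallel to ES meets line ZE ⇒ A = (8, -14/3)
A = Z + t·(E−Z) with t = 7, so ZA:AE = t:(1−t) = 7:-6

ZA:AE = -7/6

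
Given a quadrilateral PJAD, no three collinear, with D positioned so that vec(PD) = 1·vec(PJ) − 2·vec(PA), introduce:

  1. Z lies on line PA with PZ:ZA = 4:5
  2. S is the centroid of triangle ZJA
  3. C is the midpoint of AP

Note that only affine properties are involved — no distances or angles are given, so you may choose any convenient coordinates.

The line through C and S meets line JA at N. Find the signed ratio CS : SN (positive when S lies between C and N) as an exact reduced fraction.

Assign P = (0, 0), J = (1, 0), A = (0, 1), D = (1, -2) — the answer is frame-independent, so this choice is without loss of generality.
1. Z lies on line PA with PZ:ZA = 4:5 ⇒ Z = (0, 4/9)
2. S is the centroid of triangle ZJA ⇒ S = (1/3, 13/27)
3. C is the midpoint of AP ⇒ C = (0, 1/2)
line CS meets JA at N = (9/17, 8/17)
S = C + t·(N−C) with t = 17/27, so CS:SN = 17/27:10/27

CS:SN = 17/10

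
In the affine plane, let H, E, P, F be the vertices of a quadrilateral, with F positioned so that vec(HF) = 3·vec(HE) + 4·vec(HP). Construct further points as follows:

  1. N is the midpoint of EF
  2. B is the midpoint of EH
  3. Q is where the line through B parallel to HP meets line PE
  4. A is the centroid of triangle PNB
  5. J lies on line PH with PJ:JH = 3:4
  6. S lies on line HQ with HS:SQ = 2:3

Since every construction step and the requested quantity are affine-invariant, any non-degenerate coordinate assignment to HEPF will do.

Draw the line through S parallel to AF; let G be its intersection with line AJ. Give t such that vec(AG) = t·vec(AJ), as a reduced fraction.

t = 7/66

Set H = (0, 0), E = (1, 0), P = (0, 1), F = (3, 4); any affine frame gives the same invariant.
1. N is the midpoint of EF ⇒ N = (2, 2)
2. B is the midpoint of EH ⇒ B = (1/2, 0)
3. Q is where the line through B parallel to HP meets line PE ⇒ Q = (1/2, 1/2)
4. A is the centroid of triangle PNB ⇒ A = (5/6, 1)
5. J lies on line PH with PJ:JH = 3:4 ⇒ J = (0, 4/7)
6. S lies on line HQ with HS:SQ = 2:3 ⇒ S = (1/5, 1/5)
through S parallel to AF: direction (13/6, 3); meets AJ at G = (295/396, 21/22)
G = A + t·(J−A) with t = 7/66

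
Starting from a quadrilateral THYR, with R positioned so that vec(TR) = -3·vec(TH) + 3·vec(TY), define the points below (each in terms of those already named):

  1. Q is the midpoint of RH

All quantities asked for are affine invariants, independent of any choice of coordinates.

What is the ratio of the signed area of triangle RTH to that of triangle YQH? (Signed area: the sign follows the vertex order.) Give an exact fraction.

Set T = (0, 0), H = (1, 0), Y = (0, 1), R = (-3, 3); any affine frame gives the same invariant.
1. Q is the midpoint of RH ⇒ Q = (-1, 3/2)
2·[RTH] = 3, 2·[YQH] = 1/2
[RTH]:[YQH] = 3:1/2 = 6

[RTH]:[YQH] = 6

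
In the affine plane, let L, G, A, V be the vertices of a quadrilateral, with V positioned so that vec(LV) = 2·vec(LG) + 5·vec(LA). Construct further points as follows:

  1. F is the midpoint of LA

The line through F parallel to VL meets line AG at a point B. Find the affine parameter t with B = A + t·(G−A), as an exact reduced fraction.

Choose coordinates L = (0, 0), G = (1, 0), A = (0, 1), V = (2, 5).
1. F is the midpoint of LA ⇒ F = (0, 1/2)
through F parallel to VL: direction (-2, -5); meets AG at B = (1/7, 6/7)
B = A + t·(G−A) with t = 1/7

t = 1/7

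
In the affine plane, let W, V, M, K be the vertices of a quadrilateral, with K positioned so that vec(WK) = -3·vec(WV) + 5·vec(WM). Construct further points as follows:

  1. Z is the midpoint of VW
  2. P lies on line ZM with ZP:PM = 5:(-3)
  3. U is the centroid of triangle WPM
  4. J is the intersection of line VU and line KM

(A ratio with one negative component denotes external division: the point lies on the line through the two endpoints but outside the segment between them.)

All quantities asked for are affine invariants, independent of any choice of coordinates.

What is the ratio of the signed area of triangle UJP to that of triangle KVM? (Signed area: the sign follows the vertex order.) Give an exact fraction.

[UJP]:[KVM] = -13/36

Work in coordinates with W = (0, 0), V = (1, 0), M = (0, 1), K = (-3, 5).
1. Z is the midpoint of VW ⇒ Z = (1/2, 0)
2. P lies on line ZM with ZP:PM = 5:(-3) ⇒ P = (-3/4, 5/2)
3. U is the centroid of triangle WPM ⇒ U = (-1/4, 7/6)
4. J is the intersection of line VU and line KM ⇒ J = (1/6, 7/9)
2·[UJP] = 13/36, 2·[KVM] = -1
[UJP]:[KVM] = 13/36:-1 = -13/36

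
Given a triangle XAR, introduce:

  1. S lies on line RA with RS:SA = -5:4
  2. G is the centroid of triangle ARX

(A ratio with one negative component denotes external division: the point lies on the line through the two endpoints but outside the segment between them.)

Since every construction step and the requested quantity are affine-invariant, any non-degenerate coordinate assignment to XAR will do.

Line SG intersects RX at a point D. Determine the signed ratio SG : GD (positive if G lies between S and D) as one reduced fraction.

Work in coordinates with X = (0, 0), A = (1, 0), R = (0, 1).
1. S lies on line RA with RS:SA = -5:4 ⇒ S = (5, -4)
2. G is the centroid of triangle ARX ⇒ G = (1/3, 1/3)
line SG meets RX at D = (0, 9/14)
G = S + t·(D−S) with t = 14/15, so SG:GD = 14/15:1/15

SG:GD = 14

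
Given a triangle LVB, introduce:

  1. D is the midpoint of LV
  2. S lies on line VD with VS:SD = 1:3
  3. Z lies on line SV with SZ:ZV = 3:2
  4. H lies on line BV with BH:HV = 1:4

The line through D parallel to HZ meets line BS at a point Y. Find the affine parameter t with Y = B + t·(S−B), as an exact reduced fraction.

t = 7

Assign L = (0, 0), V = (1, 0), B = (0, 1) — the answer is frame-independent, so this choice is without loss of generality.
1. D is the midpoint of LV ⇒ D = (1/2, 0)
2. S lies on line VD with VS:SD = 1:3 ⇒ S = (7/8, 0)
3. Z lies on line SV with SZ:ZV = 3:2 ⇒ Z = (19/20, 0)
4. H lies on line BV with BH:HV = 1:4 ⇒ H = (1/5, 4/5)
through D parallel to HZ: direction (3/4, -4/5); meets BS at Y = (49/8, -6)
Y = B + t·(S−B) with t = 7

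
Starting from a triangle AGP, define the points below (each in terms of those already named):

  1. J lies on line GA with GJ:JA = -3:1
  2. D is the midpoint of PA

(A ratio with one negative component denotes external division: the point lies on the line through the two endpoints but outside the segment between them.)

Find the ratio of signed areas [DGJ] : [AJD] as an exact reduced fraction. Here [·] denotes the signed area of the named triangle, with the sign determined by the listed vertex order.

[DGJ]:[AJD] = 3

Set A = (0, 0), G = (1, 0), P = (0, 1); any affine frame gives the same invariant.
1. J lies on line GA with GJ:JA = -3:1 ⇒ J = (-1/2, 0)
2. D is the midpoint of PA ⇒ D = (0, 1/2)
2·[DGJ] = -3/4, 2·[AJD] = -1/4
[DGJ]:[AJD] = -3/4:-1/4 = 3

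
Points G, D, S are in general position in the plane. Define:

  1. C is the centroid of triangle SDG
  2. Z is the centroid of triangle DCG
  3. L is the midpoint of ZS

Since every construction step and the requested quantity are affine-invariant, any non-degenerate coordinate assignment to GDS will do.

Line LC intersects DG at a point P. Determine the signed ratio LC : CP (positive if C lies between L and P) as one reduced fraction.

LC:CP = 2/3

Set G = (0, 0), D = (1, 0), S = (0, 1); any affine frame gives the same invariant.
1. C is the centroid of triangle SDG ⇒ C = (1/3, 1/3)
2. Z is the centroid of triangle DCG ⇒ Z = (4/9, 1/9)
3. L is the midpoint of ZS ⇒ L = (2/9, 5/9)
line LC meets DG at P = (1/2, 0)
C = L + t·(P−L) with t = 2/5, so LC:CP = 2/5:3/5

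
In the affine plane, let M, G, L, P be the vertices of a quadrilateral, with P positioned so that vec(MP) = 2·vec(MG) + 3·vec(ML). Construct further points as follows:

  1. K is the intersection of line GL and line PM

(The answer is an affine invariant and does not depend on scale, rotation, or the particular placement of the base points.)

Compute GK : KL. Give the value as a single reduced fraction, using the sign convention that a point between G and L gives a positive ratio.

GK:KL = 3/2

Work in coordinates with M = (0, 0), G = (1, 0), L = (0, 1), P = (2, 3).
1. K is the intersection of line GL and line PM ⇒ K = (2/5, 3/5)
K = G + t·(L−G) with t = 3/5, so GK:KL = t:(1−t) = 3/5:2/5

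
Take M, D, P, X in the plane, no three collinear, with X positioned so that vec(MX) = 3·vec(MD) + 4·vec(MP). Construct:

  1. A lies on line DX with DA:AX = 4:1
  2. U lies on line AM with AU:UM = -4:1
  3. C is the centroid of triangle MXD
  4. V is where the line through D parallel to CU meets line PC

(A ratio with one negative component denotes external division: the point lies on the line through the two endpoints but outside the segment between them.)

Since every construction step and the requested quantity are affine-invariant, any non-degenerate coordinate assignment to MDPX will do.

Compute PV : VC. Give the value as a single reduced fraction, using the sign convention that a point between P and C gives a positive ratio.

PV:VC = -69/32

Choose coordinates M = (0, 0), D = (1, 0), P = (0, 1), X = (3, 4).
1. A lies on line DX with DA:AX = 4:1 ⇒ A = (13/5, 16/5)
2. U lies on line AM with AU:UM = -4:1 ⇒ U = (-13/15, -16/15)
3. C is the centroid of triangle MXD ⇒ C = (4/3, 4/3)
4. V is where the line through D parallel to CU meets line PC ⇒ V = (92/37, 60/37)
V = P + t·(C−P) with t = 69/37, so PV:VC = t:(1−t) = 69/37:-32/37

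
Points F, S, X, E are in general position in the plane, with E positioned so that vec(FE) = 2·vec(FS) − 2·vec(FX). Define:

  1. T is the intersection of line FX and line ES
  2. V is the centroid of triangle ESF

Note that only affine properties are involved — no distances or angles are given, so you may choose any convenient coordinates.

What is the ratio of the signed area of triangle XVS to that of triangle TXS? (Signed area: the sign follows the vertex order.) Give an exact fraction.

[XVS]:[TXS] = 2/3

Work in coordinates with F = (0, 0), S = (1, 0), X = (0, 1), E = (2, -2).
1. T is the intersection of line FX and line ES ⇒ T = (0, 2)
2. V is the centroid of triangle ESF ⇒ V = (1, -2/3)
2·[XVS] = 2/3, 2·[TXS] = 1
[XVS]:[TXS] = 2/3:1 = 2/3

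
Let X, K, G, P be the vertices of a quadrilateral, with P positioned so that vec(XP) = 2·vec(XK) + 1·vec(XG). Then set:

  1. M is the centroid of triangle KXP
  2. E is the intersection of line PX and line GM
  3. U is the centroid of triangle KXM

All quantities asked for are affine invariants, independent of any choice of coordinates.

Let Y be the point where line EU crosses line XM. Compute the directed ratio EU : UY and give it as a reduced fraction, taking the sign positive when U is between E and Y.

EU:UY = -16/7

Set X = (0, 0), K = (1, 0), G = (0, 1), P = (2, 1); any affine frame gives the same invariant.
1. M is the centroid of triangle KXP ⇒ M = (1, 1/3)
2. E is the intersection of line PX and line GM ⇒ E = (6/7, 3/7)
3. U is the centroid of triangle KXM ⇒ U = (2/3, 1/9)
line EU meets XM at Y = (3/4, 1/4)
U = E + t·(Y−E) with t = 16/9, so EU:UY = 16/9:-7/9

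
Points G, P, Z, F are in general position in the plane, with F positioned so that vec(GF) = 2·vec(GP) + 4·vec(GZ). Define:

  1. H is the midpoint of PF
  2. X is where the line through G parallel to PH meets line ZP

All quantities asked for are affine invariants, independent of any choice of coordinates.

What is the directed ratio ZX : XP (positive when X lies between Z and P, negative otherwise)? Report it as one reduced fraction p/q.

ZX:XP = 1/4

Choose coordinates G = (0, 0), P = (1, 0), Z = (0, 1), F = (2, 4).
1. H is the midpoint of PF ⇒ H = (3/2, 2)
2. X is where the line through G parallel to PH meets line ZP ⇒ X = (1/5, 4/5)
X = Z + t·(P−Z) with t = 1/5, so ZX:XP = t:(1−t) = 1/5:4/5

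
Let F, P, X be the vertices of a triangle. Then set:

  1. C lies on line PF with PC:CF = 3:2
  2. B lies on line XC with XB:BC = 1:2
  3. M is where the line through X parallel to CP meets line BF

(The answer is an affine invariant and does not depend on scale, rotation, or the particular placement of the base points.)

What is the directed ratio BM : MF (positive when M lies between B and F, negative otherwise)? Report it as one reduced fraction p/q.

Assign F = (0, 0), P = (1, 0), X = (0, 1) — the answer is frame-independent, so this choice is without loss of generality.
1. C lies on line PF with PC:CF = 3:2 ⇒ C = (2/5, 0)
2. B lies on line XC with XB:BC = 1:2 ⇒ B = (2/15, 2/3)
3. M is where the line through X parallel to CP meets line BF ⇒ M = (1/5, 1)
M = B + t·(F−B) with t = -1/2, so BM:MF = t:(1−t) = -1/2:3/2

BM:MF = -1/3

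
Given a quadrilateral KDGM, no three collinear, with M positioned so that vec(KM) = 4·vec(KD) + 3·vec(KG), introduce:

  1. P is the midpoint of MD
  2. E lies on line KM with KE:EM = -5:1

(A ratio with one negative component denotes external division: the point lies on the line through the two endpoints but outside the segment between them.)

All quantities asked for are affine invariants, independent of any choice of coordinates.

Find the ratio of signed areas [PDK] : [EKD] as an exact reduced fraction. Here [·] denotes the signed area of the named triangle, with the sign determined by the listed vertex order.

[PDK]:[EKD] = -2/5

Choose coordinates K = (0, 0), D = (1, 0), G = (0, 1), M = (4, 3).
1. P is the midpoint of MD ⇒ P = (5/2, 3/2)
2. E lies on line KM with KE:EM = -5:1 ⇒ E = (5, 15/4)
2·[PDK] = -3/2, 2·[EKD] = 15/4
[PDK]:[EKD] = -3/2:15/4 = -2/5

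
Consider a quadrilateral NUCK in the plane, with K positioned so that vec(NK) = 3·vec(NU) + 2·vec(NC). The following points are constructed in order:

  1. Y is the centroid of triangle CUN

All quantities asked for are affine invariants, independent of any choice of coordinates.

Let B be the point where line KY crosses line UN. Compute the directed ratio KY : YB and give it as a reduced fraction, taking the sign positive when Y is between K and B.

Work in coordinates with N = (0, 0), U = (1, 0), C = (0, 1), K = (3, 2).
1. Y is the centroid of triangle CUN ⇒ Y = (1/3, 1/3)
line KY meets UN at B = (-1/5, 0)
Y = K + t·(B−K) with t = 5/6, so KY:YB = 5/6:1/6

KY:YB = 5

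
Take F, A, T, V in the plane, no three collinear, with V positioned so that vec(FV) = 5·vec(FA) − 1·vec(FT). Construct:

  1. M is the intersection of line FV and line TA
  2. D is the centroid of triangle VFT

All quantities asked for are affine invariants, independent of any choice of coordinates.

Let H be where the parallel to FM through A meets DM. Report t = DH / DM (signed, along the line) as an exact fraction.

Choose coordinates F = (0, 0), A = (1, 0), T = (0, 1), V = (5, -1).
1. M is the intersection of line FV and line TA ⇒ M = (5/4, -1/4)
2. D is the centroid of triangle VFT ⇒ D = (5/3, 0)
through A parallel to FM: direction (5/4, -1/4); meets DM at H = (3/2, -1/10)
H = D + t·(M−D) with t = 2/5

t = 2/5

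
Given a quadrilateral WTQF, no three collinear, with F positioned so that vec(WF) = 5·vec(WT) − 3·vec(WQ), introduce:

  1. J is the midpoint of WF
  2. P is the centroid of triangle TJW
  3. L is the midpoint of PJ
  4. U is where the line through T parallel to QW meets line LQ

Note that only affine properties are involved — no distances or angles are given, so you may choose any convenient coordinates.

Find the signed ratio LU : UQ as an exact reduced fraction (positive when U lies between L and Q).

Work in coordinates with W = (0, 0), T = (1, 0), Q = (0, 1), F = (5, -3).
1. J is the midpoint of WF ⇒ J = (5/2, -3/2)
2. P is the centroid of triangle TJW ⇒ P = (7/6, -1/2)
3. L is the midpoint of PJ ⇒ L = (11/6, -1)
4. U is where the line through T parallel to QW meets line LQ ⇒ U = (1, -1/11)
U = L + t·(Q−L) with t = 5/11, so LU:UQ = t:(1−t) = 5/11:6/11

LU:UQ = 5/6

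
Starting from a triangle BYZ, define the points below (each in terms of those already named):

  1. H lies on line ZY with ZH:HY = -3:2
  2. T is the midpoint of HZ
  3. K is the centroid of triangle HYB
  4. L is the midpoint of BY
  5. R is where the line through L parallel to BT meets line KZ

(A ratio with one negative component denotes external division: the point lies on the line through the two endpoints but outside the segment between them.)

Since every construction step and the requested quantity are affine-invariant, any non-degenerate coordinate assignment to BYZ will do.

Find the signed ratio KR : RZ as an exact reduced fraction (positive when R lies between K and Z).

Choose coordinates B = (0, 0), Y = (1, 0), Z = (0, 1).
1. H lies on line ZY with ZH:HY = -3:2 ⇒ H = (3, -2)
2. T is the midpoint of HZ ⇒ T = (3/2, -1/2)
3. K is the centroid of triangle HYB ⇒ K = (4/3, -2/3)
4. L is the midpoint of BY ⇒ L = (1/2, 0)
5. R is where the line through L parallel to BT meets line KZ ⇒ R = (10/11, -3/22)
R = K + t·(Z−K) with t = 7/22, so KR:RZ = t:(1−t) = 7/22:15/22

KR:RZ = 7/15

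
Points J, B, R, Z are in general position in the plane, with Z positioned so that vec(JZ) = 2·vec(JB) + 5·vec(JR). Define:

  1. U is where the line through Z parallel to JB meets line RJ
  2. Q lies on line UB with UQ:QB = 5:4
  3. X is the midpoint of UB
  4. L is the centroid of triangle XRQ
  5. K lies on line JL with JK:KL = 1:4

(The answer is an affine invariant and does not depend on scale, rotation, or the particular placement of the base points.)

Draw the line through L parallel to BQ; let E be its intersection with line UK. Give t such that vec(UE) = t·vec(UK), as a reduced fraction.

t = 5/16

Assign J = (0, 0), B = (1, 0), R = (0, 1), Z = (2, 5) — the answer is frame-independent, so this choice is without loss of generality.
1. U is where the line through Z parallel to JB meets line RJ ⇒ U = (0, 5)
2. Q lies on line UB with UQ:QB = 5:4 ⇒ Q = (5/9, 20/9)
3. X is the midpoint of UB ⇒ X = (1/2, 5/2)
4. L is the centroid of triangle XRQ ⇒ L = (19/54, 103/54)
5. K lies on line JL with JK:KL = 1:4 ⇒ K = (19/270, 103/270)
through L parallel to BQ: direction (-4/9, 20/9); meets UK at E = (19/864, 3073/864)
E = U + t·(K−U) with t = 5/16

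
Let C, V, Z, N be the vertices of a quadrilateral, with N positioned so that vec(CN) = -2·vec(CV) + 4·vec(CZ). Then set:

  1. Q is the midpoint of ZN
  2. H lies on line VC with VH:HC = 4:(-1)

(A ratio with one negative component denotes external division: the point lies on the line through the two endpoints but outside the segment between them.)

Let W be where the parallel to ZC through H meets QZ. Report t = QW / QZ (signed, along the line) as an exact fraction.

t = 2/3

Work in coordinates with C = (0, 0), V = (1, 0), Z = (0, 1), N = (-2, 4).
1. Q is the midpoint of ZN ⇒ Q = (-1, 5/2)
2. H lies on line VC with VH:HC = 4:(-1) ⇒ H = (-1/3, 0)
through H parallel to ZC: direction (0, -1); meets QZ at W = (-1/3, 3/2)
W = Q + t·(Z−Q) with t = 2/3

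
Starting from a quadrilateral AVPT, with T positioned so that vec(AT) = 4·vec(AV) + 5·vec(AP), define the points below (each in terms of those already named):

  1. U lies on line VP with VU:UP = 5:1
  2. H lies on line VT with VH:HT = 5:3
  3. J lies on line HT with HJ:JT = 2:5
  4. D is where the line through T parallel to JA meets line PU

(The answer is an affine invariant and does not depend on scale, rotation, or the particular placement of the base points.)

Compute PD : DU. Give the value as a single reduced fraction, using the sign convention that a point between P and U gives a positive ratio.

Set A = (0, 0), V = (1, 0), P = (0, 1), T = (4, 5); any affine frame gives the same invariant.
1. U lies on line VP with VU:UP = 5:1 ⇒ U = (1/6, 5/6)
2. H lies on line VT with VH:HT = 5:3 ⇒ H = (23/8, 25/8)
3. J lies on line HT with HJ:JT = 2:5 ⇒ J = (179/56, 205/56)
4. D is where the line through T parallel to JA meets line PU ⇒ D = (13/48, 35/48)
D = P + t·(U−P) with t = 13/8, so PD:DU = t:(1−t) = 13/8:-5/8

PD:DU = -13/5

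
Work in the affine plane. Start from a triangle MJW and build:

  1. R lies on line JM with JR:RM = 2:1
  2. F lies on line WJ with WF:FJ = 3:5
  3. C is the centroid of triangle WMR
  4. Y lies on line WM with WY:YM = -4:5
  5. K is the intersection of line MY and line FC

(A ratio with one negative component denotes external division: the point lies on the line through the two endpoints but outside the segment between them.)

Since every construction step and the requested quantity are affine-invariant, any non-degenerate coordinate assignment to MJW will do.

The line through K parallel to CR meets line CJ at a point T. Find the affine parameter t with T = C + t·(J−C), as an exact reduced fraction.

t = -11/38

Work in coordinates with M = (0, 0), J = (1, 0), W = (0, 1).
1. R lies on line JM with JR:RM = 2:1 ⇒ R = (1/3, 0)
2. F lies on line WJ with WF:FJ = 3:5 ⇒ F = (3/8, 5/8)
3. C is the centroid of triangle WMR ⇒ C = (1/9, 1/3)
4. Y lies on line WM with WY:YM = -4:5 ⇒ Y = (0, 5)
5. K is the intersection of line MY and line FC ⇒ K = (0, 4/19)
through K parallel to CR: direction (2/9, -1/3); meets CJ at T = (-25/171, 49/114)
T = C + t·(J−C) with t = -11/38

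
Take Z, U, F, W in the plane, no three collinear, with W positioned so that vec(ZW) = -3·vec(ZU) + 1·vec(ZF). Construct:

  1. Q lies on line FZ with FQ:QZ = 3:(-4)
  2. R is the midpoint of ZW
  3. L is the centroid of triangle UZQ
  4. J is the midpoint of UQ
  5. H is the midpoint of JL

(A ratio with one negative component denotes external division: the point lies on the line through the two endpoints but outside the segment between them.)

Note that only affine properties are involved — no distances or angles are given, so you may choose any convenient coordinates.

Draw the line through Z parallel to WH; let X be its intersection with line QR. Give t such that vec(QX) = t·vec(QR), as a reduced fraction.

Assign Z = (0, 0), U = (1, 0), F = (0, 1), W = (-3, 1) — the answer is frame-independent, so this choice is without loss of generality.
1. Q lies on line FZ with FQ:QZ = 3:(-4) ⇒ Q = (0, 4)
2. R is the midpoint of ZW ⇒ R = (-3/2, 1/2)
3. L is the centroid of triangle UZQ ⇒ L = (1/3, 4/3)
4. J is the midpoint of UQ ⇒ J = (1/2, 2)
5. H is the midpoint of JL ⇒ H = (5/12, 5/3)
through Z parallel to WH: direction (41/12, 2/3); meets QR at X = (-492/263, -96/263)
X = Q + t·(R−Q) with t = 328/263

t = 328/263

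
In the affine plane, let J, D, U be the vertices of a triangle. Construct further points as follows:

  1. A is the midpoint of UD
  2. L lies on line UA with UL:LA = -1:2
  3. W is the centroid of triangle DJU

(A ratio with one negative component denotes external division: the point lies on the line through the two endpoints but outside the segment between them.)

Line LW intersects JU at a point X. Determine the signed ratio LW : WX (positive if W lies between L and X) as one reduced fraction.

LW:WX = -5/2

Choose coordinates J = (0, 0), D = (1, 0), U = (0, 1).
1. A is the midpoint of UD ⇒ A = (1/2, 1/2)
2. L lies on line UA with UL:LA = -1:2 ⇒ L = (-1/2, 3/2)
3. W is the centroid of triangle DJU ⇒ W = (1/3, 1/3)
line LW meets JU at X = (0, 4/5)
W = L + t·(X−L) with t = 5/3, so LW:WX = 5/3:-2/3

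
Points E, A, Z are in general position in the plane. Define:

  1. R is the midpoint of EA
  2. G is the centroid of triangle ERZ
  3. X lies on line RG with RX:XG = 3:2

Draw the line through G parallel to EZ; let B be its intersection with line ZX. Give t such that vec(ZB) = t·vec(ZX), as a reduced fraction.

Set E = (0, 0), A = (1, 0), Z = (0, 1); any affine frame gives the same invariant.
1. R is the midpoint of EA ⇒ R = (1/2, 0)
2. G is the centroid of triangle ERZ ⇒ G = (1/6, 1/3)
3. X lies on line RG with RX:XG = 3:2 ⇒ X = (3/10, 1/5)
through G parallel to EZ: direction (0, 1); meets ZX at B = (1/6, 5/9)
B = Z + t·(X−Z) with t = 5/9

t = 5/9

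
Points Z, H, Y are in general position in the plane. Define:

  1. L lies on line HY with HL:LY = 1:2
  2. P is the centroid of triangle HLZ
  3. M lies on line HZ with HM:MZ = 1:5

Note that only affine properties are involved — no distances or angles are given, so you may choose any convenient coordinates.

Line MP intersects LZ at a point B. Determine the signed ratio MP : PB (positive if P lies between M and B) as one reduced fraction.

Set Z = (0, 0), H = (1, 0), Y = (0, 1); any affine frame gives the same invariant.
1. L lies on line HY with HL:LY = 1:2 ⇒ L = (2/3, 1/3)
2. P is the centroid of triangle HLZ ⇒ P = (5/9, 1/9)
3. M lies on line HZ with HM:MZ = 1:5 ⇒ M = (5/6, 0)
line MP meets LZ at B = (10/27, 5/27)
P = M + t·(B−M) with t = 3/5, so MP:PB = 3/5:2/5

MP:PB = 3/2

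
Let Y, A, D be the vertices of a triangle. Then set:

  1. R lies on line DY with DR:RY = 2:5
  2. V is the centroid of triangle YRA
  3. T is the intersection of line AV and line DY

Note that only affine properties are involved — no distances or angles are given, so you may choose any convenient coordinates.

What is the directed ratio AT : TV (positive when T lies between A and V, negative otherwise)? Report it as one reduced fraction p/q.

AT:TV = -3

Choose coordinates Y = (0, 0), A = (1, 0), D = (0, 1).
1. R lies on line DY with DR:RY = 2:5 ⇒ R = (0, 5/7)
2. V is the centroid of triangle YRA ⇒ V = (1/3, 5/21)
3. T is the intersection of line AV and line DY ⇒ T = (0, 5/14)
T = A + t·(V−A) with t = 3/2, so AT:TV = t:(1−t) = 3/2:-1/2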